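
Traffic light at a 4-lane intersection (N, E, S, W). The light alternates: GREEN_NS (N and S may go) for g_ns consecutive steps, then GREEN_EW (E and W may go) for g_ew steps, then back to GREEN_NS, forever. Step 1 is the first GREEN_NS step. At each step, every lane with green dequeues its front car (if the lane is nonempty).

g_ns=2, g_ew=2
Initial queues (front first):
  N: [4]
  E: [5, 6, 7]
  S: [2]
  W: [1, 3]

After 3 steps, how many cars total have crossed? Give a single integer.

Answer: 4

Derivation:
Step 1 [NS]: N:car4-GO,E:wait,S:car2-GO,W:wait | queues: N=0 E=3 S=0 W=2
Step 2 [NS]: N:empty,E:wait,S:empty,W:wait | queues: N=0 E=3 S=0 W=2
Step 3 [EW]: N:wait,E:car5-GO,S:wait,W:car1-GO | queues: N=0 E=2 S=0 W=1
Cars crossed by step 3: 4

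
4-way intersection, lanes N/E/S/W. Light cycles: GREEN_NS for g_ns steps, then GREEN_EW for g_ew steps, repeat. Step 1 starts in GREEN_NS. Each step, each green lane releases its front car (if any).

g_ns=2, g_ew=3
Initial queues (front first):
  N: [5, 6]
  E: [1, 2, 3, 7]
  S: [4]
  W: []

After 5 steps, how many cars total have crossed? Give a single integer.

Step 1 [NS]: N:car5-GO,E:wait,S:car4-GO,W:wait | queues: N=1 E=4 S=0 W=0
Step 2 [NS]: N:car6-GO,E:wait,S:empty,W:wait | queues: N=0 E=4 S=0 W=0
Step 3 [EW]: N:wait,E:car1-GO,S:wait,W:empty | queues: N=0 E=3 S=0 W=0
Step 4 [EW]: N:wait,E:car2-GO,S:wait,W:empty | queues: N=0 E=2 S=0 W=0
Step 5 [EW]: N:wait,E:car3-GO,S:wait,W:empty | queues: N=0 E=1 S=0 W=0
Cars crossed by step 5: 6

Answer: 6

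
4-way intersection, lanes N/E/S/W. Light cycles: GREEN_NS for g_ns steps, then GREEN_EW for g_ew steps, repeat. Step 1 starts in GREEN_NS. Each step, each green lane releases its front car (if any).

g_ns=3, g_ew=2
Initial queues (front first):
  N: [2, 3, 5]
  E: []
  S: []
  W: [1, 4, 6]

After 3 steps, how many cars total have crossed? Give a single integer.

Answer: 3

Derivation:
Step 1 [NS]: N:car2-GO,E:wait,S:empty,W:wait | queues: N=2 E=0 S=0 W=3
Step 2 [NS]: N:car3-GO,E:wait,S:empty,W:wait | queues: N=1 E=0 S=0 W=3
Step 3 [NS]: N:car5-GO,E:wait,S:empty,W:wait | queues: N=0 E=0 S=0 W=3
Cars crossed by step 3: 3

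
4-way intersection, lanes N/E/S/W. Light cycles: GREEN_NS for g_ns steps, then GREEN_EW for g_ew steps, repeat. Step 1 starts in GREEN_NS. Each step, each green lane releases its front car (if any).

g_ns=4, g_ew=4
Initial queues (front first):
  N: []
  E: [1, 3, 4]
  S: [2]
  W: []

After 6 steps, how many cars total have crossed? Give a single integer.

Answer: 3

Derivation:
Step 1 [NS]: N:empty,E:wait,S:car2-GO,W:wait | queues: N=0 E=3 S=0 W=0
Step 2 [NS]: N:empty,E:wait,S:empty,W:wait | queues: N=0 E=3 S=0 W=0
Step 3 [NS]: N:empty,E:wait,S:empty,W:wait | queues: N=0 E=3 S=0 W=0
Step 4 [NS]: N:empty,E:wait,S:empty,W:wait | queues: N=0 E=3 S=0 W=0
Step 5 [EW]: N:wait,E:car1-GO,S:wait,W:empty | queues: N=0 E=2 S=0 W=0
Step 6 [EW]: N:wait,E:car3-GO,S:wait,W:empty | queues: N=0 E=1 S=0 W=0
Cars crossed by step 6: 3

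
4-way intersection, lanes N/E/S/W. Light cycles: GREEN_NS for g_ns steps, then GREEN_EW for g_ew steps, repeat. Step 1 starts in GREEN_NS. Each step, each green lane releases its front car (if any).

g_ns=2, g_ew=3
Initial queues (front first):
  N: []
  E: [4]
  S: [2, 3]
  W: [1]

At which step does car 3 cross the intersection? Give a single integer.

Step 1 [NS]: N:empty,E:wait,S:car2-GO,W:wait | queues: N=0 E=1 S=1 W=1
Step 2 [NS]: N:empty,E:wait,S:car3-GO,W:wait | queues: N=0 E=1 S=0 W=1
Step 3 [EW]: N:wait,E:car4-GO,S:wait,W:car1-GO | queues: N=0 E=0 S=0 W=0
Car 3 crosses at step 2

2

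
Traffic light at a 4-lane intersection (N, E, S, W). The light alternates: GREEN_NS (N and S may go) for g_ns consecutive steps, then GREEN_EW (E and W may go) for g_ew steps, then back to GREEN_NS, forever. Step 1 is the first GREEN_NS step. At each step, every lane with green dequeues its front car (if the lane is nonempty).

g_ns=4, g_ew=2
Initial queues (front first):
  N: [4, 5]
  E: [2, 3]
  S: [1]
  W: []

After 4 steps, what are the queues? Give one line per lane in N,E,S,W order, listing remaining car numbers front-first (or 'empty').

Step 1 [NS]: N:car4-GO,E:wait,S:car1-GO,W:wait | queues: N=1 E=2 S=0 W=0
Step 2 [NS]: N:car5-GO,E:wait,S:empty,W:wait | queues: N=0 E=2 S=0 W=0
Step 3 [NS]: N:empty,E:wait,S:empty,W:wait | queues: N=0 E=2 S=0 W=0
Step 4 [NS]: N:empty,E:wait,S:empty,W:wait | queues: N=0 E=2 S=0 W=0

N: empty
E: 2 3
S: empty
W: empty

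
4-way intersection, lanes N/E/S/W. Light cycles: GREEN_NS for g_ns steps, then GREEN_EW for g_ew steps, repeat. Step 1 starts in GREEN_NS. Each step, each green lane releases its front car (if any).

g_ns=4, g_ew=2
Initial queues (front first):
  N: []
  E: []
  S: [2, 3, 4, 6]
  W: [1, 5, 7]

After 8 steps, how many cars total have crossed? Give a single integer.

Answer: 6

Derivation:
Step 1 [NS]: N:empty,E:wait,S:car2-GO,W:wait | queues: N=0 E=0 S=3 W=3
Step 2 [NS]: N:empty,E:wait,S:car3-GO,W:wait | queues: N=0 E=0 S=2 W=3
Step 3 [NS]: N:empty,E:wait,S:car4-GO,W:wait | queues: N=0 E=0 S=1 W=3
Step 4 [NS]: N:empty,E:wait,S:car6-GO,W:wait | queues: N=0 E=0 S=0 W=3
Step 5 [EW]: N:wait,E:empty,S:wait,W:car1-GO | queues: N=0 E=0 S=0 W=2
Step 6 [EW]: N:wait,E:empty,S:wait,W:car5-GO | queues: N=0 E=0 S=0 W=1
Step 7 [NS]: N:empty,E:wait,S:empty,W:wait | queues: N=0 E=0 S=0 W=1
Step 8 [NS]: N:empty,E:wait,S:empty,W:wait | queues: N=0 E=0 S=0 W=1
Cars crossed by step 8: 6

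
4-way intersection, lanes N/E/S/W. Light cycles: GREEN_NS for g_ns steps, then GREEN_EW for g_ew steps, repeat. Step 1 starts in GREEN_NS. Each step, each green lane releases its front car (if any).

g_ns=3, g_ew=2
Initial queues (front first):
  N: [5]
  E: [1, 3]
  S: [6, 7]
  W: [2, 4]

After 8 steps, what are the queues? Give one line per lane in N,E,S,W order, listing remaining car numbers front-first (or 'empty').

Step 1 [NS]: N:car5-GO,E:wait,S:car6-GO,W:wait | queues: N=0 E=2 S=1 W=2
Step 2 [NS]: N:empty,E:wait,S:car7-GO,W:wait | queues: N=0 E=2 S=0 W=2
Step 3 [NS]: N:empty,E:wait,S:empty,W:wait | queues: N=0 E=2 S=0 W=2
Step 4 [EW]: N:wait,E:car1-GO,S:wait,W:car2-GO | queues: N=0 E=1 S=0 W=1
Step 5 [EW]: N:wait,E:car3-GO,S:wait,W:car4-GO | queues: N=0 E=0 S=0 W=0

N: empty
E: empty
S: empty
W: empty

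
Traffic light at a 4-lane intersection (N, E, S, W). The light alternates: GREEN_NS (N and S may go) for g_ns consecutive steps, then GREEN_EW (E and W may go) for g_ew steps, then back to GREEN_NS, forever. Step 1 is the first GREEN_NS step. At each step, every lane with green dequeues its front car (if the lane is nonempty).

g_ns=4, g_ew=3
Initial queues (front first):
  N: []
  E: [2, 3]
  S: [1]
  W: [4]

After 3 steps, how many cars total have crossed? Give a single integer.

Answer: 1

Derivation:
Step 1 [NS]: N:empty,E:wait,S:car1-GO,W:wait | queues: N=0 E=2 S=0 W=1
Step 2 [NS]: N:empty,E:wait,S:empty,W:wait | queues: N=0 E=2 S=0 W=1
Step 3 [NS]: N:empty,E:wait,S:empty,W:wait | queues: N=0 E=2 S=0 W=1
Cars crossed by step 3: 1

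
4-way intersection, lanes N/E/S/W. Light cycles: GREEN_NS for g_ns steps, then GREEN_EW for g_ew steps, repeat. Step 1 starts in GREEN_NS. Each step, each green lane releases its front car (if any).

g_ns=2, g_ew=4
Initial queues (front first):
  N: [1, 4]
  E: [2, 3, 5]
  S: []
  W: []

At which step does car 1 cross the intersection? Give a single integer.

Step 1 [NS]: N:car1-GO,E:wait,S:empty,W:wait | queues: N=1 E=3 S=0 W=0
Step 2 [NS]: N:car4-GO,E:wait,S:empty,W:wait | queues: N=0 E=3 S=0 W=0
Step 3 [EW]: N:wait,E:car2-GO,S:wait,W:empty | queues: N=0 E=2 S=0 W=0
Step 4 [EW]: N:wait,E:car3-GO,S:wait,W:empty | queues: N=0 E=1 S=0 W=0
Step 5 [EW]: N:wait,E:car5-GO,S:wait,W:empty | queues: N=0 E=0 S=0 W=0
Car 1 crosses at step 1

1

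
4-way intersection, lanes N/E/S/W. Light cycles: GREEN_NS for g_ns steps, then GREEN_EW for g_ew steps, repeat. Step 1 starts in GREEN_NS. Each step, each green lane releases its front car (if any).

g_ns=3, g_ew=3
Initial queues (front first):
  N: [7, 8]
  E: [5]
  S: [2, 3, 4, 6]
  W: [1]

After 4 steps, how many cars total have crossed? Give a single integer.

Step 1 [NS]: N:car7-GO,E:wait,S:car2-GO,W:wait | queues: N=1 E=1 S=3 W=1
Step 2 [NS]: N:car8-GO,E:wait,S:car3-GO,W:wait | queues: N=0 E=1 S=2 W=1
Step 3 [NS]: N:empty,E:wait,S:car4-GO,W:wait | queues: N=0 E=1 S=1 W=1
Step 4 [EW]: N:wait,E:car5-GO,S:wait,W:car1-GO | queues: N=0 E=0 S=1 W=0
Cars crossed by step 4: 7

Answer: 7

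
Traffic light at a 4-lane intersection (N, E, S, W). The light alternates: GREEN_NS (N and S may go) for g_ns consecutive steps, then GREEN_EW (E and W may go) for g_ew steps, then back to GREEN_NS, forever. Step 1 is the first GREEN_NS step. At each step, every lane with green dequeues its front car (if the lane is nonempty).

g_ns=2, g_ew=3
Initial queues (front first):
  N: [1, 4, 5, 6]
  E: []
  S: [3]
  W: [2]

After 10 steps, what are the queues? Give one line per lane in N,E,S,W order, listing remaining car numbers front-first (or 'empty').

Step 1 [NS]: N:car1-GO,E:wait,S:car3-GO,W:wait | queues: N=3 E=0 S=0 W=1
Step 2 [NS]: N:car4-GO,E:wait,S:empty,W:wait | queues: N=2 E=0 S=0 W=1
Step 3 [EW]: N:wait,E:empty,S:wait,W:car2-GO | queues: N=2 E=0 S=0 W=0
Step 4 [EW]: N:wait,E:empty,S:wait,W:empty | queues: N=2 E=0 S=0 W=0
Step 5 [EW]: N:wait,E:empty,S:wait,W:empty | queues: N=2 E=0 S=0 W=0
Step 6 [NS]: N:car5-GO,E:wait,S:empty,W:wait | queues: N=1 E=0 S=0 W=0
Step 7 [NS]: N:car6-GO,E:wait,S:empty,W:wait | queues: N=0 E=0 S=0 W=0

N: empty
E: empty
S: empty
W: empty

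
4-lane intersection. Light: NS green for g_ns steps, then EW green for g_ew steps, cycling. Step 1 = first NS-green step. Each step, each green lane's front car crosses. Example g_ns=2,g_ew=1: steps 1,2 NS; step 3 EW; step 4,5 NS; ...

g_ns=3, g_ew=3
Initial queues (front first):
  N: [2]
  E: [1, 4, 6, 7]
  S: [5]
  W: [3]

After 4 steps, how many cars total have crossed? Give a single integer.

Step 1 [NS]: N:car2-GO,E:wait,S:car5-GO,W:wait | queues: N=0 E=4 S=0 W=1
Step 2 [NS]: N:empty,E:wait,S:empty,W:wait | queues: N=0 E=4 S=0 W=1
Step 3 [NS]: N:empty,E:wait,S:empty,W:wait | queues: N=0 E=4 S=0 W=1
Step 4 [EW]: N:wait,E:car1-GO,S:wait,W:car3-GO | queues: N=0 E=3 S=0 W=0
Cars crossed by step 4: 4

Answer: 4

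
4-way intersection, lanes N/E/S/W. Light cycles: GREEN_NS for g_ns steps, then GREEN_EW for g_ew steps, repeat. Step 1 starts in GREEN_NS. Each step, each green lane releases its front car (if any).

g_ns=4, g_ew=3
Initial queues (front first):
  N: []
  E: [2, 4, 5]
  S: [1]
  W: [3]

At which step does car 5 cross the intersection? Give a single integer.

Step 1 [NS]: N:empty,E:wait,S:car1-GO,W:wait | queues: N=0 E=3 S=0 W=1
Step 2 [NS]: N:empty,E:wait,S:empty,W:wait | queues: N=0 E=3 S=0 W=1
Step 3 [NS]: N:empty,E:wait,S:empty,W:wait | queues: N=0 E=3 S=0 W=1
Step 4 [NS]: N:empty,E:wait,S:empty,W:wait | queues: N=0 E=3 S=0 W=1
Step 5 [EW]: N:wait,E:car2-GO,S:wait,W:car3-GO | queues: N=0 E=2 S=0 W=0
Step 6 [EW]: N:wait,E:car4-GO,S:wait,W:empty | queues: N=0 E=1 S=0 W=0
Step 7 [EW]: N:wait,E:car5-GO,S:wait,W:empty | queues: N=0 E=0 S=0 W=0
Car 5 crosses at step 7

7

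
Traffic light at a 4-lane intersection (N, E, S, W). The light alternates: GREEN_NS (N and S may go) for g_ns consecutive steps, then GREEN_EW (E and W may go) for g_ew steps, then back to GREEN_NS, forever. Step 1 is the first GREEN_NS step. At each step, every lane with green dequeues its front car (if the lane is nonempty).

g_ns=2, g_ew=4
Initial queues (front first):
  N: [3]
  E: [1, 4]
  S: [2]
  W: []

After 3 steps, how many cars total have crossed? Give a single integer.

Step 1 [NS]: N:car3-GO,E:wait,S:car2-GO,W:wait | queues: N=0 E=2 S=0 W=0
Step 2 [NS]: N:empty,E:wait,S:empty,W:wait | queues: N=0 E=2 S=0 W=0
Step 3 [EW]: N:wait,E:car1-GO,S:wait,W:empty | queues: N=0 E=1 S=0 W=0
Cars crossed by step 3: 3

Answer: 3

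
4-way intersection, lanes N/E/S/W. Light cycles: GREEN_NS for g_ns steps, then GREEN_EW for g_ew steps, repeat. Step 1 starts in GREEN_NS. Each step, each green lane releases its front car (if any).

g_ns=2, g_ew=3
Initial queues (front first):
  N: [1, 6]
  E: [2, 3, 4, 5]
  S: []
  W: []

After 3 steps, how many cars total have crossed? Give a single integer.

Step 1 [NS]: N:car1-GO,E:wait,S:empty,W:wait | queues: N=1 E=4 S=0 W=0
Step 2 [NS]: N:car6-GO,E:wait,S:empty,W:wait | queues: N=0 E=4 S=0 W=0
Step 3 [EW]: N:wait,E:car2-GO,S:wait,W:empty | queues: N=0 E=3 S=0 W=0
Cars crossed by step 3: 3

Answer: 3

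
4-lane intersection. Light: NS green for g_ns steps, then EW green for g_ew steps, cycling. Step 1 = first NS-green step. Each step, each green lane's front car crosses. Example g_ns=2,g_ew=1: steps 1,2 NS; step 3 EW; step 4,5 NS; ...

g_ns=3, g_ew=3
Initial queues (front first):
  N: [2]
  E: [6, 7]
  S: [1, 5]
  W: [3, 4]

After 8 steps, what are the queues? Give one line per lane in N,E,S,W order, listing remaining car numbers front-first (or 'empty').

Step 1 [NS]: N:car2-GO,E:wait,S:car1-GO,W:wait | queues: N=0 E=2 S=1 W=2
Step 2 [NS]: N:empty,E:wait,S:car5-GO,W:wait | queues: N=0 E=2 S=0 W=2
Step 3 [NS]: N:empty,E:wait,S:empty,W:wait | queues: N=0 E=2 S=0 W=2
Step 4 [EW]: N:wait,E:car6-GO,S:wait,W:car3-GO | queues: N=0 E=1 S=0 W=1
Step 5 [EW]: N:wait,E:car7-GO,S:wait,W:car4-GO | queues: N=0 E=0 S=0 W=0

N: empty
E: empty
S: empty
W: empty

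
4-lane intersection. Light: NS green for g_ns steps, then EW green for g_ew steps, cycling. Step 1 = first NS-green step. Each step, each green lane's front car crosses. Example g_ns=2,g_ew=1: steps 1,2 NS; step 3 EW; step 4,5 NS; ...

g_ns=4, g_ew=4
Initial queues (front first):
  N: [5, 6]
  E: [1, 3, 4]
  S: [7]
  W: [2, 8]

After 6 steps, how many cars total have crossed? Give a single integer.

Answer: 7

Derivation:
Step 1 [NS]: N:car5-GO,E:wait,S:car7-GO,W:wait | queues: N=1 E=3 S=0 W=2
Step 2 [NS]: N:car6-GO,E:wait,S:empty,W:wait | queues: N=0 E=3 S=0 W=2
Step 3 [NS]: N:empty,E:wait,S:empty,W:wait | queues: N=0 E=3 S=0 W=2
Step 4 [NS]: N:empty,E:wait,S:empty,W:wait | queues: N=0 E=3 S=0 W=2
Step 5 [EW]: N:wait,E:car1-GO,S:wait,W:car2-GO | queues: N=0 E=2 S=0 W=1
Step 6 [EW]: N:wait,E:car3-GO,S:wait,W:car8-GO | queues: N=0 E=1 S=0 W=0
Cars crossed by step 6: 7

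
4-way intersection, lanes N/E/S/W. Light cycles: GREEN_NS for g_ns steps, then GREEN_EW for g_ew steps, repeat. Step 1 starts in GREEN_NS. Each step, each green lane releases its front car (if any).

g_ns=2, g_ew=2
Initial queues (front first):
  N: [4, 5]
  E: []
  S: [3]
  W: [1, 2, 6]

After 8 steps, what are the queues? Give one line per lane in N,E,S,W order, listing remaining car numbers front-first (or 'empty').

Step 1 [NS]: N:car4-GO,E:wait,S:car3-GO,W:wait | queues: N=1 E=0 S=0 W=3
Step 2 [NS]: N:car5-GO,E:wait,S:empty,W:wait | queues: N=0 E=0 S=0 W=3
Step 3 [EW]: N:wait,E:empty,S:wait,W:car1-GO | queues: N=0 E=0 S=0 W=2
Step 4 [EW]: N:wait,E:empty,S:wait,W:car2-GO | queues: N=0 E=0 S=0 W=1
Step 5 [NS]: N:empty,E:wait,S:empty,W:wait | queues: N=0 E=0 S=0 W=1
Step 6 [NS]: N:empty,E:wait,S:empty,W:wait | queues: N=0 E=0 S=0 W=1
Step 7 [EW]: N:wait,E:empty,S:wait,W:car6-GO | queues: N=0 E=0 S=0 W=0

N: empty
E: empty
S: empty
W: empty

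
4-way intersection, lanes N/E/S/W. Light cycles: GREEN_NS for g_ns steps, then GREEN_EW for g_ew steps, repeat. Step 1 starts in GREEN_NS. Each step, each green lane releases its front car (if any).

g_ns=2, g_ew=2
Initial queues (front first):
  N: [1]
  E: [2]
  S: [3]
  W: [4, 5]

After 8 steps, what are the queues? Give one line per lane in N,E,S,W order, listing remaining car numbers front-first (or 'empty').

Step 1 [NS]: N:car1-GO,E:wait,S:car3-GO,W:wait | queues: N=0 E=1 S=0 W=2
Step 2 [NS]: N:empty,E:wait,S:empty,W:wait | queues: N=0 E=1 S=0 W=2
Step 3 [EW]: N:wait,E:car2-GO,S:wait,W:car4-GO | queues: N=0 E=0 S=0 W=1
Step 4 [EW]: N:wait,E:empty,S:wait,W:car5-GO | queues: N=0 E=0 S=0 W=0

N: empty
E: empty
S: empty
W: empty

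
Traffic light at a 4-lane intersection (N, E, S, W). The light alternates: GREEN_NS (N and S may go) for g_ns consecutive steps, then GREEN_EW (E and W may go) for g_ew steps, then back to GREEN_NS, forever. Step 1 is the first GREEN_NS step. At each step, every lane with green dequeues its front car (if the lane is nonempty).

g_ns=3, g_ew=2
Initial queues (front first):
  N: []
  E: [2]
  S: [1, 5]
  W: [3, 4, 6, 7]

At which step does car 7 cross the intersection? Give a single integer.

Step 1 [NS]: N:empty,E:wait,S:car1-GO,W:wait | queues: N=0 E=1 S=1 W=4
Step 2 [NS]: N:empty,E:wait,S:car5-GO,W:wait | queues: N=0 E=1 S=0 W=4
Step 3 [NS]: N:empty,E:wait,S:empty,W:wait | queues: N=0 E=1 S=0 W=4
Step 4 [EW]: N:wait,E:car2-GO,S:wait,W:car3-GO | queues: N=0 E=0 S=0 W=3
Step 5 [EW]: N:wait,E:empty,S:wait,W:car4-GO | queues: N=0 E=0 S=0 W=2
Step 6 [NS]: N:empty,E:wait,S:empty,W:wait | queues: N=0 E=0 S=0 W=2
Step 7 [NS]: N:empty,E:wait,S:empty,W:wait | queues: N=0 E=0 S=0 W=2
Step 8 [NS]: N:empty,E:wait,S:empty,W:wait | queues: N=0 E=0 S=0 W=2
Step 9 [EW]: N:wait,E:empty,S:wait,W:car6-GO | queues: N=0 E=0 S=0 W=1
Step 10 [EW]: N:wait,E:empty,S:wait,W:car7-GO | queues: N=0 E=0 S=0 W=0
Car 7 crosses at step 10

10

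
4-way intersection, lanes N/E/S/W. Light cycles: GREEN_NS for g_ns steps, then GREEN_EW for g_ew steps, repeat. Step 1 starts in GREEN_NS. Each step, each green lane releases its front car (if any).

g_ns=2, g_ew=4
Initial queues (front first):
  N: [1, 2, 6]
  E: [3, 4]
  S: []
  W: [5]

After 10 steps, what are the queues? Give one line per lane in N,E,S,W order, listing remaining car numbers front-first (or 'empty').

Step 1 [NS]: N:car1-GO,E:wait,S:empty,W:wait | queues: N=2 E=2 S=0 W=1
Step 2 [NS]: N:car2-GO,E:wait,S:empty,W:wait | queues: N=1 E=2 S=0 W=1
Step 3 [EW]: N:wait,E:car3-GO,S:wait,W:car5-GO | queues: N=1 E=1 S=0 W=0
Step 4 [EW]: N:wait,E:car4-GO,S:wait,W:empty | queues: N=1 E=0 S=0 W=0
Step 5 [EW]: N:wait,E:empty,S:wait,W:empty | queues: N=1 E=0 S=0 W=0
Step 6 [EW]: N:wait,E:empty,S:wait,W:empty | queues: N=1 E=0 S=0 W=0
Step 7 [NS]: N:car6-GO,E:wait,S:empty,W:wait | queues: N=0 E=0 S=0 W=0

N: empty
E: empty
S: empty
W: empty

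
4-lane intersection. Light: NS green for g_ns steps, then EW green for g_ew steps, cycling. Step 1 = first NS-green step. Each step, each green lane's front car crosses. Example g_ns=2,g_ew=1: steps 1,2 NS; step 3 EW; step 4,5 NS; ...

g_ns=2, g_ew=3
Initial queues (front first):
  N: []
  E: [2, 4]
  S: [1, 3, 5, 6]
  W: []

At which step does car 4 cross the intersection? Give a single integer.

Step 1 [NS]: N:empty,E:wait,S:car1-GO,W:wait | queues: N=0 E=2 S=3 W=0
Step 2 [NS]: N:empty,E:wait,S:car3-GO,W:wait | queues: N=0 E=2 S=2 W=0
Step 3 [EW]: N:wait,E:car2-GO,S:wait,W:empty | queues: N=0 E=1 S=2 W=0
Step 4 [EW]: N:wait,E:car4-GO,S:wait,W:empty | queues: N=0 E=0 S=2 W=0
Step 5 [EW]: N:wait,E:empty,S:wait,W:empty | queues: N=0 E=0 S=2 W=0
Step 6 [NS]: N:empty,E:wait,S:car5-GO,W:wait | queues: N=0 E=0 S=1 W=0
Step 7 [NS]: N:empty,E:wait,S:car6-GO,W:wait | queues: N=0 E=0 S=0 W=0
Car 4 crosses at step 4

4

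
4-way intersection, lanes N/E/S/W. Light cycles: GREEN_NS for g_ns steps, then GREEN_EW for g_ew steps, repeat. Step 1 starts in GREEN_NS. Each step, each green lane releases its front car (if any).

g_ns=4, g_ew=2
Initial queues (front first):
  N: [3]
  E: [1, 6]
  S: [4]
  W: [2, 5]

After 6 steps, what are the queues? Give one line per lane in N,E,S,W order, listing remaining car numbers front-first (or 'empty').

Step 1 [NS]: N:car3-GO,E:wait,S:car4-GO,W:wait | queues: N=0 E=2 S=0 W=2
Step 2 [NS]: N:empty,E:wait,S:empty,W:wait | queues: N=0 E=2 S=0 W=2
Step 3 [NS]: N:empty,E:wait,S:empty,W:wait | queues: N=0 E=2 S=0 W=2
Step 4 [NS]: N:empty,E:wait,S:empty,W:wait | queues: N=0 E=2 S=0 W=2
Step 5 [EW]: N:wait,E:car1-GO,S:wait,W:car2-GO | queues: N=0 E=1 S=0 W=1
Step 6 [EW]: N:wait,E:car6-GO,S:wait,W:car5-GO | queues: N=0 E=0 S=0 W=0

N: empty
E: empty
S: empty
W: empty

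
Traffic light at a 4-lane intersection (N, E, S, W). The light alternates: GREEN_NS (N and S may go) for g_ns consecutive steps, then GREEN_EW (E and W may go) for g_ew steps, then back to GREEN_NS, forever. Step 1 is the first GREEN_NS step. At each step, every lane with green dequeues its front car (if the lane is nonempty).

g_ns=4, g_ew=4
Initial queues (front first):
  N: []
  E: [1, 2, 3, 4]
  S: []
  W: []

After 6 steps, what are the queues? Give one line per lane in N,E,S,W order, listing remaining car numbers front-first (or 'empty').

Step 1 [NS]: N:empty,E:wait,S:empty,W:wait | queues: N=0 E=4 S=0 W=0
Step 2 [NS]: N:empty,E:wait,S:empty,W:wait | queues: N=0 E=4 S=0 W=0
Step 3 [NS]: N:empty,E:wait,S:empty,W:wait | queues: N=0 E=4 S=0 W=0
Step 4 [NS]: N:empty,E:wait,S:empty,W:wait | queues: N=0 E=4 S=0 W=0
Step 5 [EW]: N:wait,E:car1-GO,S:wait,W:empty | queues: N=0 E=3 S=0 W=0
Step 6 [EW]: N:wait,E:car2-GO,S:wait,W:empty | queues: N=0 E=2 S=0 W=0

N: empty
E: 3 4
S: empty
W: empty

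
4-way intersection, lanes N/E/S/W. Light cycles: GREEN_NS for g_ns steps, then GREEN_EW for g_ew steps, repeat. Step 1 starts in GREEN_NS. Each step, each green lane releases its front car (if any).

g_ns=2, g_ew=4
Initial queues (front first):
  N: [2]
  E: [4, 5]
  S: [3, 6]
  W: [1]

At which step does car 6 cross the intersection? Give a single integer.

Step 1 [NS]: N:car2-GO,E:wait,S:car3-GO,W:wait | queues: N=0 E=2 S=1 W=1
Step 2 [NS]: N:empty,E:wait,S:car6-GO,W:wait | queues: N=0 E=2 S=0 W=1
Step 3 [EW]: N:wait,E:car4-GO,S:wait,W:car1-GO | queues: N=0 E=1 S=0 W=0
Step 4 [EW]: N:wait,E:car5-GO,S:wait,W:empty | queues: N=0 E=0 S=0 W=0
Car 6 crosses at step 2

2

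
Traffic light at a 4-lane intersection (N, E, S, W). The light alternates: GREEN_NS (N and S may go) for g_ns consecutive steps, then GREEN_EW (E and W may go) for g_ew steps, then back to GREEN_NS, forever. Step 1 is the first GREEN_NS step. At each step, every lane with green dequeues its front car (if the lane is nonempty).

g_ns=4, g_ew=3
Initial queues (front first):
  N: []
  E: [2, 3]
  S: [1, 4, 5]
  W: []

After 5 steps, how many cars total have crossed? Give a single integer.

Answer: 4

Derivation:
Step 1 [NS]: N:empty,E:wait,S:car1-GO,W:wait | queues: N=0 E=2 S=2 W=0
Step 2 [NS]: N:empty,E:wait,S:car4-GO,W:wait | queues: N=0 E=2 S=1 W=0
Step 3 [NS]: N:empty,E:wait,S:car5-GO,W:wait | queues: N=0 E=2 S=0 W=0
Step 4 [NS]: N:empty,E:wait,S:empty,W:wait | queues: N=0 E=2 S=0 W=0
Step 5 [EW]: N:wait,E:car2-GO,S:wait,W:empty | queues: N=0 E=1 S=0 W=0
Cars crossed by step 5: 4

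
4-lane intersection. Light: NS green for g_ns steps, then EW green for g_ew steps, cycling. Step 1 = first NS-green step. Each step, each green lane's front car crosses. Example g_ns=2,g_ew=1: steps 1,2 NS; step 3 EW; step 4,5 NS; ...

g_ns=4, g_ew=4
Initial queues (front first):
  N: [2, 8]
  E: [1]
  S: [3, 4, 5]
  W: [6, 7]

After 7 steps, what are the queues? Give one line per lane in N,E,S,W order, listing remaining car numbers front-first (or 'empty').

Step 1 [NS]: N:car2-GO,E:wait,S:car3-GO,W:wait | queues: N=1 E=1 S=2 W=2
Step 2 [NS]: N:car8-GO,E:wait,S:car4-GO,W:wait | queues: N=0 E=1 S=1 W=2
Step 3 [NS]: N:empty,E:wait,S:car5-GO,W:wait | queues: N=0 E=1 S=0 W=2
Step 4 [NS]: N:empty,E:wait,S:empty,W:wait | queues: N=0 E=1 S=0 W=2
Step 5 [EW]: N:wait,E:car1-GO,S:wait,W:car6-GO | queues: N=0 E=0 S=0 W=1
Step 6 [EW]: N:wait,E:empty,S:wait,W:car7-GO | queues: N=0 E=0 S=0 W=0

N: empty
E: empty
S: empty
W: empty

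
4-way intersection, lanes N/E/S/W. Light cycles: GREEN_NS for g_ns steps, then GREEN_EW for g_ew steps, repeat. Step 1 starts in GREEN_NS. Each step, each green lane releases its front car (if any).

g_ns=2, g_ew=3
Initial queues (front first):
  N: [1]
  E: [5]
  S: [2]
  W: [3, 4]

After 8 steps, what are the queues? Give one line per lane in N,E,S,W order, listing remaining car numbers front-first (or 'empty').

Step 1 [NS]: N:car1-GO,E:wait,S:car2-GO,W:wait | queues: N=0 E=1 S=0 W=2
Step 2 [NS]: N:empty,E:wait,S:empty,W:wait | queues: N=0 E=1 S=0 W=2
Step 3 [EW]: N:wait,E:car5-GO,S:wait,W:car3-GO | queues: N=0 E=0 S=0 W=1
Step 4 [EW]: N:wait,E:empty,S:wait,W:car4-GO | queues: N=0 E=0 S=0 W=0

N: empty
E: empty
S: empty
W: empty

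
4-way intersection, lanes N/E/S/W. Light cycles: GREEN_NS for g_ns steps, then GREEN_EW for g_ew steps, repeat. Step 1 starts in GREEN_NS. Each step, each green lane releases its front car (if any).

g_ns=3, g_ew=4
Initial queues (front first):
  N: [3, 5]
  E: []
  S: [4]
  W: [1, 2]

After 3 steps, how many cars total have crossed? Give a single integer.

Answer: 3

Derivation:
Step 1 [NS]: N:car3-GO,E:wait,S:car4-GO,W:wait | queues: N=1 E=0 S=0 W=2
Step 2 [NS]: N:car5-GO,E:wait,S:empty,W:wait | queues: N=0 E=0 S=0 W=2
Step 3 [NS]: N:empty,E:wait,S:empty,W:wait | queues: N=0 E=0 S=0 W=2
Cars crossed by step 3: 3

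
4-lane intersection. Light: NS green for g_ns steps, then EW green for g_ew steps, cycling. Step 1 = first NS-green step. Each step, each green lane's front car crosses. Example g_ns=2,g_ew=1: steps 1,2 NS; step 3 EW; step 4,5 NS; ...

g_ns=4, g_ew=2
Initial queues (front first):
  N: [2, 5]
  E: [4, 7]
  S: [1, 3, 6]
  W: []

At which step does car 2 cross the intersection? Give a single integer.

Step 1 [NS]: N:car2-GO,E:wait,S:car1-GO,W:wait | queues: N=1 E=2 S=2 W=0
Step 2 [NS]: N:car5-GO,E:wait,S:car3-GO,W:wait | queues: N=0 E=2 S=1 W=0
Step 3 [NS]: N:empty,E:wait,S:car6-GO,W:wait | queues: N=0 E=2 S=0 W=0
Step 4 [NS]: N:empty,E:wait,S:empty,W:wait | queues: N=0 E=2 S=0 W=0
Step 5 [EW]: N:wait,E:car4-GO,S:wait,W:empty | queues: N=0 E=1 S=0 W=0
Step 6 [EW]: N:wait,E:car7-GO,S:wait,W:empty | queues: N=0 E=0 S=0 W=0
Car 2 crosses at step 1

1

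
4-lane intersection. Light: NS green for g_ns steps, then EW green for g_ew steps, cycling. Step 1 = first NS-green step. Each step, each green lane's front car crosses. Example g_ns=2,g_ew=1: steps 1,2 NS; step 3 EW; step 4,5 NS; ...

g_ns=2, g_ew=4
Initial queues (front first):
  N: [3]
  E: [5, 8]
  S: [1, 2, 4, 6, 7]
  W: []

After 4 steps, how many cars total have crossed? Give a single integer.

Answer: 5

Derivation:
Step 1 [NS]: N:car3-GO,E:wait,S:car1-GO,W:wait | queues: N=0 E=2 S=4 W=0
Step 2 [NS]: N:empty,E:wait,S:car2-GO,W:wait | queues: N=0 E=2 S=3 W=0
Step 3 [EW]: N:wait,E:car5-GO,S:wait,W:empty | queues: N=0 E=1 S=3 W=0
Step 4 [EW]: N:wait,E:car8-GO,S:wait,W:empty | queues: N=0 E=0 S=3 W=0
Cars crossed by step 4: 5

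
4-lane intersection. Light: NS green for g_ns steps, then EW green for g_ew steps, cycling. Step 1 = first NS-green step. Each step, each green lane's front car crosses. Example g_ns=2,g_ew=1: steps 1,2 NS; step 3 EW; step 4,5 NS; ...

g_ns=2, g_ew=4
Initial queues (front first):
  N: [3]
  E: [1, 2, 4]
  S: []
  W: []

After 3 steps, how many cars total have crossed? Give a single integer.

Step 1 [NS]: N:car3-GO,E:wait,S:empty,W:wait | queues: N=0 E=3 S=0 W=0
Step 2 [NS]: N:empty,E:wait,S:empty,W:wait | queues: N=0 E=3 S=0 W=0
Step 3 [EW]: N:wait,E:car1-GO,S:wait,W:empty | queues: N=0 E=2 S=0 W=0
Cars crossed by step 3: 2

Answer: 2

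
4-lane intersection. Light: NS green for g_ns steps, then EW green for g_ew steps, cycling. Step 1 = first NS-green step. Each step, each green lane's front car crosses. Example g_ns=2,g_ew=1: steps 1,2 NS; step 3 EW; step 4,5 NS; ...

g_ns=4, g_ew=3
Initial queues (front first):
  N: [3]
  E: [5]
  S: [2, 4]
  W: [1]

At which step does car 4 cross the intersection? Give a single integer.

Step 1 [NS]: N:car3-GO,E:wait,S:car2-GO,W:wait | queues: N=0 E=1 S=1 W=1
Step 2 [NS]: N:empty,E:wait,S:car4-GO,W:wait | queues: N=0 E=1 S=0 W=1
Step 3 [NS]: N:empty,E:wait,S:empty,W:wait | queues: N=0 E=1 S=0 W=1
Step 4 [NS]: N:empty,E:wait,S:empty,W:wait | queues: N=0 E=1 S=0 W=1
Step 5 [EW]: N:wait,E:car5-GO,S:wait,W:car1-GO | queues: N=0 E=0 S=0 W=0
Car 4 crosses at step 2

2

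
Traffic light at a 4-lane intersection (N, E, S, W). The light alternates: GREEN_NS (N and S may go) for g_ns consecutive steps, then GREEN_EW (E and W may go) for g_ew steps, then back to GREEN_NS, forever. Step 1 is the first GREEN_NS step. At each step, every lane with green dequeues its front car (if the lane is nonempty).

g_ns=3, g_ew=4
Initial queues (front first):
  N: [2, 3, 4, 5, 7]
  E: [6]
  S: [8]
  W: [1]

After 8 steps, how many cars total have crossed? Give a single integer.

Answer: 7

Derivation:
Step 1 [NS]: N:car2-GO,E:wait,S:car8-GO,W:wait | queues: N=4 E=1 S=0 W=1
Step 2 [NS]: N:car3-GO,E:wait,S:empty,W:wait | queues: N=3 E=1 S=0 W=1
Step 3 [NS]: N:car4-GO,E:wait,S:empty,W:wait | queues: N=2 E=1 S=0 W=1
Step 4 [EW]: N:wait,E:car6-GO,S:wait,W:car1-GO | queues: N=2 E=0 S=0 W=0
Step 5 [EW]: N:wait,E:empty,S:wait,W:empty | queues: N=2 E=0 S=0 W=0
Step 6 [EW]: N:wait,E:empty,S:wait,W:empty | queues: N=2 E=0 S=0 W=0
Step 7 [EW]: N:wait,E:empty,S:wait,W:empty | queues: N=2 E=0 S=0 W=0
Step 8 [NS]: N:car5-GO,E:wait,S:empty,W:wait | queues: N=1 E=0 S=0 W=0
Cars crossed by step 8: 7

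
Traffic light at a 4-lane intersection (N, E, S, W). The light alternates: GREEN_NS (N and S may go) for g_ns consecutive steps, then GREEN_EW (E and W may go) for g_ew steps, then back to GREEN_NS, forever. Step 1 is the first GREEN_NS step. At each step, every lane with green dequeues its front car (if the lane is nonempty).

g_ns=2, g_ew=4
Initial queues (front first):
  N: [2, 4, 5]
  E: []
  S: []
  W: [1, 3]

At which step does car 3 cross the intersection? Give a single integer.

Step 1 [NS]: N:car2-GO,E:wait,S:empty,W:wait | queues: N=2 E=0 S=0 W=2
Step 2 [NS]: N:car4-GO,E:wait,S:empty,W:wait | queues: N=1 E=0 S=0 W=2
Step 3 [EW]: N:wait,E:empty,S:wait,W:car1-GO | queues: N=1 E=0 S=0 W=1
Step 4 [EW]: N:wait,E:empty,S:wait,W:car3-GO | queues: N=1 E=0 S=0 W=0
Step 5 [EW]: N:wait,E:empty,S:wait,W:empty | queues: N=1 E=0 S=0 W=0
Step 6 [EW]: N:wait,E:empty,S:wait,W:empty | queues: N=1 E=0 S=0 W=0
Step 7 [NS]: N:car5-GO,E:wait,S:empty,W:wait | queues: N=0 E=0 S=0 W=0
Car 3 crosses at step 4

4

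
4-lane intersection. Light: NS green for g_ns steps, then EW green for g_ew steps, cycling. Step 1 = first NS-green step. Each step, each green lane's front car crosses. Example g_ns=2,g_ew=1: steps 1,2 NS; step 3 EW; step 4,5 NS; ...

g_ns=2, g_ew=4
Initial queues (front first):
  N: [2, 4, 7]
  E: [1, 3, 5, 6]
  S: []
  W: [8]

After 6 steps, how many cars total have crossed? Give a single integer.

Answer: 7

Derivation:
Step 1 [NS]: N:car2-GO,E:wait,S:empty,W:wait | queues: N=2 E=4 S=0 W=1
Step 2 [NS]: N:car4-GO,E:wait,S:empty,W:wait | queues: N=1 E=4 S=0 W=1
Step 3 [EW]: N:wait,E:car1-GO,S:wait,W:car8-GO | queues: N=1 E=3 S=0 W=0
Step 4 [EW]: N:wait,E:car3-GO,S:wait,W:empty | queues: N=1 E=2 S=0 W=0
Step 5 [EW]: N:wait,E:car5-GO,S:wait,W:empty | queues: N=1 E=1 S=0 W=0
Step 6 [EW]: N:wait,E:car6-GO,S:wait,W:empty | queues: N=1 E=0 S=0 W=0
Cars crossed by step 6: 7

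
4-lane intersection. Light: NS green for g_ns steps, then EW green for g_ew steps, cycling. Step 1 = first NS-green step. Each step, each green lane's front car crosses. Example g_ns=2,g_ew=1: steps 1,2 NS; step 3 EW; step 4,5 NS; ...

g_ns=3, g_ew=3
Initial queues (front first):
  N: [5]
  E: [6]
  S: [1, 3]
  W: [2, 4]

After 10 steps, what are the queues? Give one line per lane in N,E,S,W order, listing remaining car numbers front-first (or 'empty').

Step 1 [NS]: N:car5-GO,E:wait,S:car1-GO,W:wait | queues: N=0 E=1 S=1 W=2
Step 2 [NS]: N:empty,E:wait,S:car3-GO,W:wait | queues: N=0 E=1 S=0 W=2
Step 3 [NS]: N:empty,E:wait,S:empty,W:wait | queues: N=0 E=1 S=0 W=2
Step 4 [EW]: N:wait,E:car6-GO,S:wait,W:car2-GO | queues: N=0 E=0 S=0 W=1
Step 5 [EW]: N:wait,E:empty,S:wait,W:car4-GO | queues: N=0 E=0 S=0 W=0

N: empty
E: empty
S: empty
W: empty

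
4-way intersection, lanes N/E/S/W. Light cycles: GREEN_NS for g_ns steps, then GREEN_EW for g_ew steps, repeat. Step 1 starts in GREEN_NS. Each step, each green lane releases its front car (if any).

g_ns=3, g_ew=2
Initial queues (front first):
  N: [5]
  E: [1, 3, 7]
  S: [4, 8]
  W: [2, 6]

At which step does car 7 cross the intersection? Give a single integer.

Step 1 [NS]: N:car5-GO,E:wait,S:car4-GO,W:wait | queues: N=0 E=3 S=1 W=2
Step 2 [NS]: N:empty,E:wait,S:car8-GO,W:wait | queues: N=0 E=3 S=0 W=2
Step 3 [NS]: N:empty,E:wait,S:empty,W:wait | queues: N=0 E=3 S=0 W=2
Step 4 [EW]: N:wait,E:car1-GO,S:wait,W:car2-GO | queues: N=0 E=2 S=0 W=1
Step 5 [EW]: N:wait,E:car3-GO,S:wait,W:car6-GO | queues: N=0 E=1 S=0 W=0
Step 6 [NS]: N:empty,E:wait,S:empty,W:wait | queues: N=0 E=1 S=0 W=0
Step 7 [NS]: N:empty,E:wait,S:empty,W:wait | queues: N=0 E=1 S=0 W=0
Step 8 [NS]: N:empty,E:wait,S:empty,W:wait | queues: N=0 E=1 S=0 W=0
Step 9 [EW]: N:wait,E:car7-GO,S:wait,W:empty | queues: N=0 E=0 S=0 W=0
Car 7 crosses at step 9

9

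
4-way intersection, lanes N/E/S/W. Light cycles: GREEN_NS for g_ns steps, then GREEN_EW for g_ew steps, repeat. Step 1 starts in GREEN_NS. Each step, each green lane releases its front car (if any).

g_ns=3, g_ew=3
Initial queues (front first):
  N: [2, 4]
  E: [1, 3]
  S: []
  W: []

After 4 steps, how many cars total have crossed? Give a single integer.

Answer: 3

Derivation:
Step 1 [NS]: N:car2-GO,E:wait,S:empty,W:wait | queues: N=1 E=2 S=0 W=0
Step 2 [NS]: N:car4-GO,E:wait,S:empty,W:wait | queues: N=0 E=2 S=0 W=0
Step 3 [NS]: N:empty,E:wait,S:empty,W:wait | queues: N=0 E=2 S=0 W=0
Step 4 [EW]: N:wait,E:car1-GO,S:wait,W:empty | queues: N=0 E=1 S=0 W=0
Cars crossed by step 4: 3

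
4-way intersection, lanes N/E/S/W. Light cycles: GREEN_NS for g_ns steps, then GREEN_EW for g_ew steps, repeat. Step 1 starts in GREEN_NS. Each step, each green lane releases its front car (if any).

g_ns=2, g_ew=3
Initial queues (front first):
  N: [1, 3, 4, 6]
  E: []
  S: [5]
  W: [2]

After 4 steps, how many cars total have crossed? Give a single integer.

Step 1 [NS]: N:car1-GO,E:wait,S:car5-GO,W:wait | queues: N=3 E=0 S=0 W=1
Step 2 [NS]: N:car3-GO,E:wait,S:empty,W:wait | queues: N=2 E=0 S=0 W=1
Step 3 [EW]: N:wait,E:empty,S:wait,W:car2-GO | queues: N=2 E=0 S=0 W=0
Step 4 [EW]: N:wait,E:empty,S:wait,W:empty | queues: N=2 E=0 S=0 W=0
Cars crossed by step 4: 4

Answer: 4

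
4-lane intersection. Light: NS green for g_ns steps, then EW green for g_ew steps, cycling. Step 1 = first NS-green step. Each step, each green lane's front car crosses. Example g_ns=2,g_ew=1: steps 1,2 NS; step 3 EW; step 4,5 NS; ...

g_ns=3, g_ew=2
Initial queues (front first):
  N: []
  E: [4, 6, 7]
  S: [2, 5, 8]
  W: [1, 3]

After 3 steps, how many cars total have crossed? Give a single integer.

Step 1 [NS]: N:empty,E:wait,S:car2-GO,W:wait | queues: N=0 E=3 S=2 W=2
Step 2 [NS]: N:empty,E:wait,S:car5-GO,W:wait | queues: N=0 E=3 S=1 W=2
Step 3 [NS]: N:empty,E:wait,S:car8-GO,W:wait | queues: N=0 E=3 S=0 W=2
Cars crossed by step 3: 3

Answer: 3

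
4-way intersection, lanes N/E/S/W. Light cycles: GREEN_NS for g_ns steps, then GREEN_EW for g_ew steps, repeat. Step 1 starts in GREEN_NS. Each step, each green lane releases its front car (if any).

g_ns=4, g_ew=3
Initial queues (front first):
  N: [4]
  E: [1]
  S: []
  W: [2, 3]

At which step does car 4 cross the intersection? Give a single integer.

Step 1 [NS]: N:car4-GO,E:wait,S:empty,W:wait | queues: N=0 E=1 S=0 W=2
Step 2 [NS]: N:empty,E:wait,S:empty,W:wait | queues: N=0 E=1 S=0 W=2
Step 3 [NS]: N:empty,E:wait,S:empty,W:wait | queues: N=0 E=1 S=0 W=2
Step 4 [NS]: N:empty,E:wait,S:empty,W:wait | queues: N=0 E=1 S=0 W=2
Step 5 [EW]: N:wait,E:car1-GO,S:wait,W:car2-GO | queues: N=0 E=0 S=0 W=1
Step 6 [EW]: N:wait,E:empty,S:wait,W:car3-GO | queues: N=0 E=0 S=0 W=0
Car 4 crosses at step 1

1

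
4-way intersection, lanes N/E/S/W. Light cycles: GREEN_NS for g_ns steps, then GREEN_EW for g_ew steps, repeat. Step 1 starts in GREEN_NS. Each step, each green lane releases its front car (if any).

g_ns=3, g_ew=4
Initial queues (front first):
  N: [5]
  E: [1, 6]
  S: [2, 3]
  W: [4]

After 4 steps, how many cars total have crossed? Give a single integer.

Step 1 [NS]: N:car5-GO,E:wait,S:car2-GO,W:wait | queues: N=0 E=2 S=1 W=1
Step 2 [NS]: N:empty,E:wait,S:car3-GO,W:wait | queues: N=0 E=2 S=0 W=1
Step 3 [NS]: N:empty,E:wait,S:empty,W:wait | queues: N=0 E=2 S=0 W=1
Step 4 [EW]: N:wait,E:car1-GO,S:wait,W:car4-GO | queues: N=0 E=1 S=0 W=0
Cars crossed by step 4: 5

Answer: 5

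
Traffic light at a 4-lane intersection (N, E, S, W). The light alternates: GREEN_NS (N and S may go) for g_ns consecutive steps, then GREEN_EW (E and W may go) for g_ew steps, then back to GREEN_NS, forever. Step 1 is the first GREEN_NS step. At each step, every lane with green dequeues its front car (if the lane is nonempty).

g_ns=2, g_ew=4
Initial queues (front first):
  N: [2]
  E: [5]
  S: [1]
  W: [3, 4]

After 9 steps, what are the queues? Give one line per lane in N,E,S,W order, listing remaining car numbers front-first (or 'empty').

Step 1 [NS]: N:car2-GO,E:wait,S:car1-GO,W:wait | queues: N=0 E=1 S=0 W=2
Step 2 [NS]: N:empty,E:wait,S:empty,W:wait | queues: N=0 E=1 S=0 W=2
Step 3 [EW]: N:wait,E:car5-GO,S:wait,W:car3-GO | queues: N=0 E=0 S=0 W=1
Step 4 [EW]: N:wait,E:empty,S:wait,W:car4-GO | queues: N=0 E=0 S=0 W=0

N: empty
E: empty
S: empty
W: empty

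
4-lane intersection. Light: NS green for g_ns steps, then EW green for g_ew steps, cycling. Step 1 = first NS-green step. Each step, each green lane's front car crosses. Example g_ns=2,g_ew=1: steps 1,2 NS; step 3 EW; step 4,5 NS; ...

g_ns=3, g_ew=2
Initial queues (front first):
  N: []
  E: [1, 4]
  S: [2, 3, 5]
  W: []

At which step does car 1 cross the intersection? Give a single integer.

Step 1 [NS]: N:empty,E:wait,S:car2-GO,W:wait | queues: N=0 E=2 S=2 W=0
Step 2 [NS]: N:empty,E:wait,S:car3-GO,W:wait | queues: N=0 E=2 S=1 W=0
Step 3 [NS]: N:empty,E:wait,S:car5-GO,W:wait | queues: N=0 E=2 S=0 W=0
Step 4 [EW]: N:wait,E:car1-GO,S:wait,W:empty | queues: N=0 E=1 S=0 W=0
Step 5 [EW]: N:wait,E:car4-GO,S:wait,W:empty | queues: N=0 E=0 S=0 W=0
Car 1 crosses at step 4

4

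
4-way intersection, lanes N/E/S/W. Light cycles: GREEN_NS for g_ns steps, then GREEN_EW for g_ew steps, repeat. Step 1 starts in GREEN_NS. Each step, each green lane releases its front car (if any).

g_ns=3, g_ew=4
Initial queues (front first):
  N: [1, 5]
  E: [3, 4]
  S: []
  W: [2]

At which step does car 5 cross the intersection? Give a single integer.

Step 1 [NS]: N:car1-GO,E:wait,S:empty,W:wait | queues: N=1 E=2 S=0 W=1
Step 2 [NS]: N:car5-GO,E:wait,S:empty,W:wait | queues: N=0 E=2 S=0 W=1
Step 3 [NS]: N:empty,E:wait,S:empty,W:wait | queues: N=0 E=2 S=0 W=1
Step 4 [EW]: N:wait,E:car3-GO,S:wait,W:car2-GO | queues: N=0 E=1 S=0 W=0
Step 5 [EW]: N:wait,E:car4-GO,S:wait,W:empty | queues: N=0 E=0 S=0 W=0
Car 5 crosses at step 2

2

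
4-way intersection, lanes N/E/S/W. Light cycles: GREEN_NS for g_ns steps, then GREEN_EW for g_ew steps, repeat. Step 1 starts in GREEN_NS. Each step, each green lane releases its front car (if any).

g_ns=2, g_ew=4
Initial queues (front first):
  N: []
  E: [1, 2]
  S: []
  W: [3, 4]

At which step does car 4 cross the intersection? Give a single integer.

Step 1 [NS]: N:empty,E:wait,S:empty,W:wait | queues: N=0 E=2 S=0 W=2
Step 2 [NS]: N:empty,E:wait,S:empty,W:wait | queues: N=0 E=2 S=0 W=2
Step 3 [EW]: N:wait,E:car1-GO,S:wait,W:car3-GO | queues: N=0 E=1 S=0 W=1
Step 4 [EW]: N:wait,E:car2-GO,S:wait,W:car4-GO | queues: N=0 E=0 S=0 W=0
Car 4 crosses at step 4

4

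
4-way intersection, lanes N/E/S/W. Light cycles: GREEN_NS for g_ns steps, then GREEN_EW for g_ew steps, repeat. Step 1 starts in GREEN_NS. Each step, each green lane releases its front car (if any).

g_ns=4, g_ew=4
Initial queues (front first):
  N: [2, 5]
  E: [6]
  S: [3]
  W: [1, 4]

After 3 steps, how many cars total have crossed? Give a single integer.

Step 1 [NS]: N:car2-GO,E:wait,S:car3-GO,W:wait | queues: N=1 E=1 S=0 W=2
Step 2 [NS]: N:car5-GO,E:wait,S:empty,W:wait | queues: N=0 E=1 S=0 W=2
Step 3 [NS]: N:empty,E:wait,S:empty,W:wait | queues: N=0 E=1 S=0 W=2
Cars crossed by step 3: 3

Answer: 3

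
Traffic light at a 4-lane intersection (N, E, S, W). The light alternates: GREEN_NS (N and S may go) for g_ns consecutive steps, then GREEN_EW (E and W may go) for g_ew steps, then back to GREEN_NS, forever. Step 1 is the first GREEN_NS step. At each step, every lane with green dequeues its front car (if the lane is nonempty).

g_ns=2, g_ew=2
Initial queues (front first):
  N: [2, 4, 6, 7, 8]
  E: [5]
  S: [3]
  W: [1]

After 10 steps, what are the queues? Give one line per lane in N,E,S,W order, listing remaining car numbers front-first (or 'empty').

Step 1 [NS]: N:car2-GO,E:wait,S:car3-GO,W:wait | queues: N=4 E=1 S=0 W=1
Step 2 [NS]: N:car4-GO,E:wait,S:empty,W:wait | queues: N=3 E=1 S=0 W=1
Step 3 [EW]: N:wait,E:car5-GO,S:wait,W:car1-GO | queues: N=3 E=0 S=0 W=0
Step 4 [EW]: N:wait,E:empty,S:wait,W:empty | queues: N=3 E=0 S=0 W=0
Step 5 [NS]: N:car6-GO,E:wait,S:empty,W:wait | queues: N=2 E=0 S=0 W=0
Step 6 [NS]: N:car7-GO,E:wait,S:empty,W:wait | queues: N=1 E=0 S=0 W=0
Step 7 [EW]: N:wait,E:empty,S:wait,W:empty | queues: N=1 E=0 S=0 W=0
Step 8 [EW]: N:wait,E:empty,S:wait,W:empty | queues: N=1 E=0 S=0 W=0
Step 9 [NS]: N:car8-GO,E:wait,S:empty,W:wait | queues: N=0 E=0 S=0 W=0

N: empty
E: empty
S: empty
W: empty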